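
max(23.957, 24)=24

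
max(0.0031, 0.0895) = 0.0895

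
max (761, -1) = 761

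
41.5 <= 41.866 True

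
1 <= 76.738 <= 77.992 True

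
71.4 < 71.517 True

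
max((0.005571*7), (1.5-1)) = 0.5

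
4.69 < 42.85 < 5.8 False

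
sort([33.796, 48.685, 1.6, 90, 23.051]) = [1.6, 23.051, 33.796, 48.685, 90]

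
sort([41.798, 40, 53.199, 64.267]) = [40, 41.798, 53.199, 64.267]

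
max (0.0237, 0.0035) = 0.0237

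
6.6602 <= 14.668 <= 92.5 True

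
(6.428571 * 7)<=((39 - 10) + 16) True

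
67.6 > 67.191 True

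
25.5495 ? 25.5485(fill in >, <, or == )>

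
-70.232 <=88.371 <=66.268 False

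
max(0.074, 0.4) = 0.4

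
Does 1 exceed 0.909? Yes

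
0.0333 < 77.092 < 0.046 False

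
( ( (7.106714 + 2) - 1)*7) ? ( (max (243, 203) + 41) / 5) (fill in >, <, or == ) <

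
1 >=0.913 True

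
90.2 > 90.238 False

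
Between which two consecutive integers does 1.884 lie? 1 and 2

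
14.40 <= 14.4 True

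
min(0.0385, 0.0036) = 0.0036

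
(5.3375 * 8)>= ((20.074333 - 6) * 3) True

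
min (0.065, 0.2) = 0.065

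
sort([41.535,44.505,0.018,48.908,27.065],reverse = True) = [48.908,44.505,41.535,27.065,0.018]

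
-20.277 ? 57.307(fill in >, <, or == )<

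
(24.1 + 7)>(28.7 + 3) False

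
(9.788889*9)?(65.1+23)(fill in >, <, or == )>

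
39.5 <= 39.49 False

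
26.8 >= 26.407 True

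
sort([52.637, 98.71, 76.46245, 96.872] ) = [52.637, 76.46245, 96.872, 98.71]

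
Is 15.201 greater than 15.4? No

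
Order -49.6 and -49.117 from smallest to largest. -49.6, -49.117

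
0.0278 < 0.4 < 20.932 True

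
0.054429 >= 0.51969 False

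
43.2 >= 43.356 False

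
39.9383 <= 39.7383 False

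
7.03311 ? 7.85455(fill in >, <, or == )<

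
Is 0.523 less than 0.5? No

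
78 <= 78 True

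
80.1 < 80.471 True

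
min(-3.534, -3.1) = -3.534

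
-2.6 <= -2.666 False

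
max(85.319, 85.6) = 85.6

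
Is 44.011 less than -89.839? No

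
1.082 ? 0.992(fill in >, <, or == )>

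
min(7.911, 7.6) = 7.6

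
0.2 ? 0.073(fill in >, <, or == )>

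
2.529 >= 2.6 False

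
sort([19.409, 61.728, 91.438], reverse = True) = [91.438, 61.728, 19.409]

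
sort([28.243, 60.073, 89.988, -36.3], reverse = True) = [89.988, 60.073, 28.243, -36.3]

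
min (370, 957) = 370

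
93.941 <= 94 True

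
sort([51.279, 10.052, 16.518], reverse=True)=[51.279, 16.518, 10.052]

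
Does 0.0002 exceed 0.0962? No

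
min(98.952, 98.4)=98.4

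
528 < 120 False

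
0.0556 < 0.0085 False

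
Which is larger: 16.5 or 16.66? 16.66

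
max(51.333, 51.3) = 51.333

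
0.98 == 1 False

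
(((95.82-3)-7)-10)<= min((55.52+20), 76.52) False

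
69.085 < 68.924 False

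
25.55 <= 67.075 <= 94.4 True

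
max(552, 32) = 552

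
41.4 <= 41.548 True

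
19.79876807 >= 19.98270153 False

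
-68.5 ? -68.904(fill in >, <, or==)>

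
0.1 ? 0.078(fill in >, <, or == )>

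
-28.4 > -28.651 True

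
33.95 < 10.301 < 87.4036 False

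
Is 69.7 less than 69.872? Yes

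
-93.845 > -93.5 False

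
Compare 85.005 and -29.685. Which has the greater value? 85.005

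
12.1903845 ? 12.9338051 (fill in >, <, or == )<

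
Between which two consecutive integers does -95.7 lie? -96 and -95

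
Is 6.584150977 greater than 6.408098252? Yes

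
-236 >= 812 False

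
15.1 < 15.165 True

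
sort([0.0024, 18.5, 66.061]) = [0.0024, 18.5, 66.061]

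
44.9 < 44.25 False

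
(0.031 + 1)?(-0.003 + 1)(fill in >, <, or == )>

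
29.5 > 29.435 True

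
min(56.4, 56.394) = 56.394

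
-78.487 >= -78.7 True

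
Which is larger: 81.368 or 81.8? 81.8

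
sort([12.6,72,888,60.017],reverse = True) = [888,72,60.017,12.6]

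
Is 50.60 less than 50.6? No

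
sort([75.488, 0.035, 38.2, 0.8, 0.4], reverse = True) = [75.488, 38.2, 0.8, 0.4, 0.035]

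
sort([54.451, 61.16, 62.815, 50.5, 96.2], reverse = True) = [96.2, 62.815, 61.16, 54.451, 50.5]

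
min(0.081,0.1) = 0.081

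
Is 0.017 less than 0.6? Yes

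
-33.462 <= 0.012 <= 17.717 True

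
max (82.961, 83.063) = 83.063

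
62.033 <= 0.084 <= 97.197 False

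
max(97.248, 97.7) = 97.7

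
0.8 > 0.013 True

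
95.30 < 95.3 False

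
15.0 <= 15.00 True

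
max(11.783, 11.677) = 11.783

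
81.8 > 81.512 True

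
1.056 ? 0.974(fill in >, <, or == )>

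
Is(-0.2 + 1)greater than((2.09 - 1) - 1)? Yes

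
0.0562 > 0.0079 True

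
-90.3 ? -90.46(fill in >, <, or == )>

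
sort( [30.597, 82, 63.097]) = [30.597, 63.097, 82]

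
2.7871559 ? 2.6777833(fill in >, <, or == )>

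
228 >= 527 False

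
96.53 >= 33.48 True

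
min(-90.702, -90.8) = -90.8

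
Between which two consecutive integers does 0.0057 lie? 0 and 1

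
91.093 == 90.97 False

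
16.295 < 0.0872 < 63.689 False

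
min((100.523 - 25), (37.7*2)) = 75.4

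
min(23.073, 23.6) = 23.073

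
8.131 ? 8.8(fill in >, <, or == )<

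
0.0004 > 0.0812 False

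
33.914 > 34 False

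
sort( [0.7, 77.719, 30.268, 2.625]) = [0.7, 2.625, 30.268, 77.719]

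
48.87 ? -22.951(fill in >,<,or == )>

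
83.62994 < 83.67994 True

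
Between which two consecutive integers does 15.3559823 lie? 15 and 16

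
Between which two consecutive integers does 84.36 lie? 84 and 85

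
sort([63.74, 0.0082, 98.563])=[0.0082, 63.74, 98.563]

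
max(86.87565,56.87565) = 86.87565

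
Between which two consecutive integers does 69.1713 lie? 69 and 70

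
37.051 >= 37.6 False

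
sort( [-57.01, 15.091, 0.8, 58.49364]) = [-57.01, 0.8, 15.091, 58.49364]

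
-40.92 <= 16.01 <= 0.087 False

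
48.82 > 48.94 False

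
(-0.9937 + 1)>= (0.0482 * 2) False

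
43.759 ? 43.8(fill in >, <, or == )<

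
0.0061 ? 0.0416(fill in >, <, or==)<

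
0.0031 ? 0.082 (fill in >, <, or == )<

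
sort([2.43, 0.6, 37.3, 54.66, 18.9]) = [0.6, 2.43, 18.9, 37.3, 54.66]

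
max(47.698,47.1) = 47.698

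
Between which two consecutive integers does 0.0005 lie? 0 and 1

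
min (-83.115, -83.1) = -83.115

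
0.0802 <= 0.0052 False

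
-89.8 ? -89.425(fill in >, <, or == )<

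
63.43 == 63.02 False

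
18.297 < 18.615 True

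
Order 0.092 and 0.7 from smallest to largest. 0.092, 0.7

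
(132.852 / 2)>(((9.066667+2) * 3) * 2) True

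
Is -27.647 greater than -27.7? Yes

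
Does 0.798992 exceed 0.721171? Yes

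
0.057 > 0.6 False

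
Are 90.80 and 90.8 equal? Yes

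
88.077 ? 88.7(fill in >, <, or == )<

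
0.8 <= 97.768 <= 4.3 False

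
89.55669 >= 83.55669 True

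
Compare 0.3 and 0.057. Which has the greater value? 0.3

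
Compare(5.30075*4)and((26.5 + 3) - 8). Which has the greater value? ((26.5 + 3) - 8)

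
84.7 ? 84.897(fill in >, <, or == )<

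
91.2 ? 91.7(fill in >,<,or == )<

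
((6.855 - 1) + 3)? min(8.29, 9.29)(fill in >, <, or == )>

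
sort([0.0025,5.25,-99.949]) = [-99.949,0.0025,5.25]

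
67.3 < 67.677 True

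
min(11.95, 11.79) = 11.79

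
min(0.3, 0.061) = 0.061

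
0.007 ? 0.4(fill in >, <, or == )<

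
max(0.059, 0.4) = 0.4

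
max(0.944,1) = 1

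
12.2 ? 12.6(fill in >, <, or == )<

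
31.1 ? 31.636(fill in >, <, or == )<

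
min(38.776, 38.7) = 38.7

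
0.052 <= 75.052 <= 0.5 False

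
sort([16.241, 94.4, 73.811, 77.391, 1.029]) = [1.029, 16.241, 73.811, 77.391, 94.4]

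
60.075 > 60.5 False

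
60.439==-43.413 False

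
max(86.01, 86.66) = 86.66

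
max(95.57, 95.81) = 95.81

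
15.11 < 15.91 True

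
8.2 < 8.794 True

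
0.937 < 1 True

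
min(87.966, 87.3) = 87.3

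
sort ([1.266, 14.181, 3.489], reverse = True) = [14.181, 3.489, 1.266]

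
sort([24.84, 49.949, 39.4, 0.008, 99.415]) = [0.008, 24.84, 39.4, 49.949, 99.415]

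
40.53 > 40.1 True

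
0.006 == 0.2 False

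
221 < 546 True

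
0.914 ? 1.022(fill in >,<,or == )<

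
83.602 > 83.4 True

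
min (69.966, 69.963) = 69.963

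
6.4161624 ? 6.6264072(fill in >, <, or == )<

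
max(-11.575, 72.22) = 72.22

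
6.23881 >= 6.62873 False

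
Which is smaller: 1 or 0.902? 0.902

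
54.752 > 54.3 True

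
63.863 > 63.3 True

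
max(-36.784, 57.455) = 57.455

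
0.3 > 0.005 True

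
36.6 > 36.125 True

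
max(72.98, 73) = 73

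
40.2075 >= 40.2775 False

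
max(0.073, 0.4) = 0.4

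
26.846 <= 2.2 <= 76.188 False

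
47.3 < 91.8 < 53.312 False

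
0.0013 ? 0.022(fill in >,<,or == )<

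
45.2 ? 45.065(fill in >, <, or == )>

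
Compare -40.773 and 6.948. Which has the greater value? 6.948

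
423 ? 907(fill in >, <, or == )<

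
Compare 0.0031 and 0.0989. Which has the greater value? 0.0989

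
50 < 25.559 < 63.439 False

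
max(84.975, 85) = 85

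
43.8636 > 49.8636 False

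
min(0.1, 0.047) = 0.047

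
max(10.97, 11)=11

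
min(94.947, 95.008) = 94.947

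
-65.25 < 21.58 True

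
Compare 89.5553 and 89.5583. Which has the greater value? 89.5583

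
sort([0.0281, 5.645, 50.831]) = [0.0281, 5.645, 50.831]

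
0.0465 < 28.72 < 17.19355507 False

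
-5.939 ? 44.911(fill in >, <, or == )<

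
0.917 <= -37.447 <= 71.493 False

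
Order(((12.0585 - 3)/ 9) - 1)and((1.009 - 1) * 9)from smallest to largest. (((12.0585 - 3)/ 9) - 1), ((1.009 - 1) * 9)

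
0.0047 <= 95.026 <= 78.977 False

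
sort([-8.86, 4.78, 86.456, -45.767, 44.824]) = [-45.767, -8.86, 4.78, 44.824, 86.456]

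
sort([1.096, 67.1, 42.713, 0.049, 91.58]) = [0.049, 1.096, 42.713, 67.1, 91.58]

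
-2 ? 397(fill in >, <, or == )<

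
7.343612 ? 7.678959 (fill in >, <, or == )<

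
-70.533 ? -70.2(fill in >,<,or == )<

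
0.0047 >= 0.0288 False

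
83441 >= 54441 True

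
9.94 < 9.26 False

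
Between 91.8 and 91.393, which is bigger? 91.8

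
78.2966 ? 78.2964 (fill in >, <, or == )>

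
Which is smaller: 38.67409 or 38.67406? 38.67406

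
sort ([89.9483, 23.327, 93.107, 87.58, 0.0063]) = [0.0063, 23.327, 87.58, 89.9483, 93.107]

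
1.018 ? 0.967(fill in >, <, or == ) >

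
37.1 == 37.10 True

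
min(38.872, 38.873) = 38.872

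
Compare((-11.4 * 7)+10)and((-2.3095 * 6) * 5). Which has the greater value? ((-2.3095 * 6) * 5)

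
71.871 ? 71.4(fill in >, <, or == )>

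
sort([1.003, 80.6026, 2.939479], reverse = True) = [80.6026, 2.939479, 1.003]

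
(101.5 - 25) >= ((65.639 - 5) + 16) False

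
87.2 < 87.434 True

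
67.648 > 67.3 True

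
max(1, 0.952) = 1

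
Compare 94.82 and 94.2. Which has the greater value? 94.82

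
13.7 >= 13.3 True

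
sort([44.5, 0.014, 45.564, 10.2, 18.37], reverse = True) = [45.564, 44.5, 18.37, 10.2, 0.014]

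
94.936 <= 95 True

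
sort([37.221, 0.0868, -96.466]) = [-96.466, 0.0868, 37.221]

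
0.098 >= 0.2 False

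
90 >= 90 True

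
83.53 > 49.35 True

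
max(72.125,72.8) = 72.8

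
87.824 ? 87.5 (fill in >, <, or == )>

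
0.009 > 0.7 False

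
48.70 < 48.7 False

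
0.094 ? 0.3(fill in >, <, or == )<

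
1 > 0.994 True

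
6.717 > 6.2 True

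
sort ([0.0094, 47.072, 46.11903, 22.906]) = [0.0094, 22.906, 46.11903, 47.072]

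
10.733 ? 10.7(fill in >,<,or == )>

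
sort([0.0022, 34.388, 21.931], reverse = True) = [34.388, 21.931, 0.0022]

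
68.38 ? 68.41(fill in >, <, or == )<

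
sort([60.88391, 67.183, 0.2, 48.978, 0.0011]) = [0.0011, 0.2, 48.978, 60.88391, 67.183]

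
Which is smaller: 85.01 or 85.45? 85.01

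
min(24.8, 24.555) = 24.555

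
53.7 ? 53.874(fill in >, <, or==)<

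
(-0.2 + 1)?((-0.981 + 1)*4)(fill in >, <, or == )>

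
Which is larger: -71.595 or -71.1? -71.1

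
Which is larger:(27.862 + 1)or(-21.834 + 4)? (27.862 + 1)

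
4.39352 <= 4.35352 False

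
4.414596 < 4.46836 True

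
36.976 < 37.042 True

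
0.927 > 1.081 False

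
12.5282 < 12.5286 True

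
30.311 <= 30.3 False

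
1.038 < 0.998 False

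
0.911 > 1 False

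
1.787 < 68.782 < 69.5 True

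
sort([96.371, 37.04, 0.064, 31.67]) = [0.064, 31.67, 37.04, 96.371]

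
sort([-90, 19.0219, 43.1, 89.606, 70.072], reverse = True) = [89.606, 70.072, 43.1, 19.0219, -90]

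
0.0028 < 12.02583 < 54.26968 True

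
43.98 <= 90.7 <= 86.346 False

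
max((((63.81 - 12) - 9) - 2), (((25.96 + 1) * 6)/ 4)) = 40.81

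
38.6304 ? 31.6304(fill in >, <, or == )>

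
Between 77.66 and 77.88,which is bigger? 77.88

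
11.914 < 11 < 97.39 False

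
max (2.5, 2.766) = 2.766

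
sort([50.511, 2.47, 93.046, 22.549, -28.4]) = [-28.4, 2.47, 22.549, 50.511, 93.046]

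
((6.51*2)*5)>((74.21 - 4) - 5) False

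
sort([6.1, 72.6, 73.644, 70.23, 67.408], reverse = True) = [73.644, 72.6, 70.23, 67.408, 6.1]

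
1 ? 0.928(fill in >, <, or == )>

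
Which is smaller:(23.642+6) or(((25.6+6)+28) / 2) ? (23.642+6)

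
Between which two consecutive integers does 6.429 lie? 6 and 7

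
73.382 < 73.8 True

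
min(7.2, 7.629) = 7.2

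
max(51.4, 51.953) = 51.953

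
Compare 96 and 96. They are equal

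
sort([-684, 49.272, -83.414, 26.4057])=[-684, -83.414, 26.4057, 49.272]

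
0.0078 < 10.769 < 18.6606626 True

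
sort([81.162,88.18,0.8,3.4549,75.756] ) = [0.8,3.4549,75.756,81.162,88.18]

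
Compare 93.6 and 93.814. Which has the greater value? 93.814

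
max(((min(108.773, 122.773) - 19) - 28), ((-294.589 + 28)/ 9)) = 61.773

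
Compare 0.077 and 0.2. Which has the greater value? 0.2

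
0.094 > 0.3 False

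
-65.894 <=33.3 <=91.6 True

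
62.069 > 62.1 False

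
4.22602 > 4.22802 False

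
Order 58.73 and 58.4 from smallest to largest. 58.4, 58.73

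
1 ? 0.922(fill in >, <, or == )>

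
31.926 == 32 False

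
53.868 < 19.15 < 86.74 False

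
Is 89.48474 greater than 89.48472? Yes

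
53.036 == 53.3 False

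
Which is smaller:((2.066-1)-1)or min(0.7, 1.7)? ((2.066-1)-1)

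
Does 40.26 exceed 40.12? Yes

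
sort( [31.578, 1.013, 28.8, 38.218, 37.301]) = [1.013, 28.8, 31.578, 37.301, 38.218]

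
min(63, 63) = 63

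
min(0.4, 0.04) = 0.04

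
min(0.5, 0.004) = 0.004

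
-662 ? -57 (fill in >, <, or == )<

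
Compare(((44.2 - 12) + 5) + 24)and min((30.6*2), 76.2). They are equal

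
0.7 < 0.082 False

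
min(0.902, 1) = 0.902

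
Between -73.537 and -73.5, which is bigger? -73.5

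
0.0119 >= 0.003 True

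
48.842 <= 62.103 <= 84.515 True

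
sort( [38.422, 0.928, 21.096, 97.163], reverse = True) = [97.163, 38.422, 21.096, 0.928]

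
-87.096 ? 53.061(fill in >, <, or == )<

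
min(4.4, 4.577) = 4.4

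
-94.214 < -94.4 False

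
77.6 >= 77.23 True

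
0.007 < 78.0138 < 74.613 False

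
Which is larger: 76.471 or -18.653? 76.471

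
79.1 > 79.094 True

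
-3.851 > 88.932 False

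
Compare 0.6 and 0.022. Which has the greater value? 0.6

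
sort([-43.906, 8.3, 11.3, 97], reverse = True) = [97, 11.3, 8.3, -43.906]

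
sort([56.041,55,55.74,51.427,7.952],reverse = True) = [56.041,55.74,55,51.427,7.952]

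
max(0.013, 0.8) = 0.8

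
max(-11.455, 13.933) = 13.933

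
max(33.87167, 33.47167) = 33.87167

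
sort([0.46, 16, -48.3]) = [-48.3, 0.46, 16]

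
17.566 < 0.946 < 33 False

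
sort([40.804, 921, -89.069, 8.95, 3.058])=[-89.069, 3.058, 8.95, 40.804, 921]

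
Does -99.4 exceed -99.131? No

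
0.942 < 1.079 True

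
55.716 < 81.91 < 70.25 False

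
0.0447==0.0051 False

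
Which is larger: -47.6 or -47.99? -47.6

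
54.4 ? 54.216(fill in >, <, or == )>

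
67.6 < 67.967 True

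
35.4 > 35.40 False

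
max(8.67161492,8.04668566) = 8.67161492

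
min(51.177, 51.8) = 51.177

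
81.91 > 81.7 True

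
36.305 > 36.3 True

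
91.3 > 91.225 True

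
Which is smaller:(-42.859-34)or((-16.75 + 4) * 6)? (-42.859-34)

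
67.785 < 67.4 False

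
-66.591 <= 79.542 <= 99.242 True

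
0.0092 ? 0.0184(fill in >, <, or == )<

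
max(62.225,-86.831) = 62.225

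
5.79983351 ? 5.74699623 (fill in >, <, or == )>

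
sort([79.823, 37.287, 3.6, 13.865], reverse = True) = [79.823, 37.287, 13.865, 3.6]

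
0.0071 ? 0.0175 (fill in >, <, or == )<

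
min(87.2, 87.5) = 87.2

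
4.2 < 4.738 True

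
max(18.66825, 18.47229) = 18.66825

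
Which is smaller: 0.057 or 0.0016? 0.0016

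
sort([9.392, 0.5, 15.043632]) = [0.5, 9.392, 15.043632]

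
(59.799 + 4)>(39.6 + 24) True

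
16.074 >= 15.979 True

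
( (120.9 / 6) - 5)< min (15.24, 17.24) True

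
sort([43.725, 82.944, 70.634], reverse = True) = [82.944, 70.634, 43.725]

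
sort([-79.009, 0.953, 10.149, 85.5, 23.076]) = [-79.009, 0.953, 10.149, 23.076, 85.5]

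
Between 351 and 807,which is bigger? 807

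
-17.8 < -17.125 True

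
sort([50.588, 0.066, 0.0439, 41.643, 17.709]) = [0.0439, 0.066, 17.709, 41.643, 50.588]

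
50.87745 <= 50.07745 False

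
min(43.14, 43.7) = 43.14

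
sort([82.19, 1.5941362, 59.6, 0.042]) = [0.042, 1.5941362, 59.6, 82.19]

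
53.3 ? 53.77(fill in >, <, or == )<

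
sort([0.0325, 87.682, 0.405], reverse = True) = [87.682, 0.405, 0.0325]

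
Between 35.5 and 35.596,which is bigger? 35.596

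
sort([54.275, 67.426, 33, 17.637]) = [17.637, 33, 54.275, 67.426]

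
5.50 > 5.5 False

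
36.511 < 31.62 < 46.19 False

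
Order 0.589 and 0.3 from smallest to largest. 0.3, 0.589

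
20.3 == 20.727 False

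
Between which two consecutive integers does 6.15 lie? 6 and 7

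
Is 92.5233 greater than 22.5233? Yes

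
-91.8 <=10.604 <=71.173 True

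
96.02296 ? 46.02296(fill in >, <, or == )>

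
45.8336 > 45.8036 True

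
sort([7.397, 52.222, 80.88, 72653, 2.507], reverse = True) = [72653, 80.88, 52.222, 7.397, 2.507]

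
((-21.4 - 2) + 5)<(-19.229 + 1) True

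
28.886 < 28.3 False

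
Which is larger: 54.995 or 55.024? 55.024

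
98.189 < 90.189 False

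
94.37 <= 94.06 False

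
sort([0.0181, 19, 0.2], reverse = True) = [19, 0.2, 0.0181]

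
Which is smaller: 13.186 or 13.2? 13.186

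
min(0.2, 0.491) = 0.2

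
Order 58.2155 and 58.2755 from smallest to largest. 58.2155, 58.2755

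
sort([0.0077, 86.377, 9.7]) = [0.0077, 9.7, 86.377]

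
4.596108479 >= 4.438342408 True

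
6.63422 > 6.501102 True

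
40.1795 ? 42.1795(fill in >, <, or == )<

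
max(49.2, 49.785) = 49.785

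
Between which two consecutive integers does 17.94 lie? 17 and 18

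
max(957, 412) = 957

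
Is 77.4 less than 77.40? No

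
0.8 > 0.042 True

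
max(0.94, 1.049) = 1.049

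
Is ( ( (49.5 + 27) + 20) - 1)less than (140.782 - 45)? Yes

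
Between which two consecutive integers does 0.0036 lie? 0 and 1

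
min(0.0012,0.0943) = 0.0012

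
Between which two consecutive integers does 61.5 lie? 61 and 62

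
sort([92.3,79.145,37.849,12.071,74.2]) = [12.071,37.849,74.2,79.145,92.3]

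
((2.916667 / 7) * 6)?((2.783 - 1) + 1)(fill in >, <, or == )<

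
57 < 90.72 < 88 False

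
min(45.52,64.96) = 45.52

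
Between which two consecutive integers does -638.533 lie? -639 and -638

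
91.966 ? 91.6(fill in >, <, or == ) >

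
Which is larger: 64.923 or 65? 65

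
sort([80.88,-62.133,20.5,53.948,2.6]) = [-62.133,2.6,20.5,53.948,80.88]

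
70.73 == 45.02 False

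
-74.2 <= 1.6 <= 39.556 True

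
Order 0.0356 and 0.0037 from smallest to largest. 0.0037, 0.0356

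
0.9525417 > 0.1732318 True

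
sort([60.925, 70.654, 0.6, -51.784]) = [-51.784, 0.6, 60.925, 70.654]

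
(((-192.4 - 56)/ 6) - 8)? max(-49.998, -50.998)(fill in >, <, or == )>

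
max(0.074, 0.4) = 0.4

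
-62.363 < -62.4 False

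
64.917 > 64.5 True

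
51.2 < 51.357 True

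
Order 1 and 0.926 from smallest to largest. 0.926, 1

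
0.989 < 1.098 True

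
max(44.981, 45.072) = 45.072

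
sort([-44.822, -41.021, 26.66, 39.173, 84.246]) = [-44.822, -41.021, 26.66, 39.173, 84.246]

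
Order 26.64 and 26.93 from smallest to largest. 26.64, 26.93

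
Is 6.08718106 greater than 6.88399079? No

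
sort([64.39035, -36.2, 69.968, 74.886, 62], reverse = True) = [74.886, 69.968, 64.39035, 62, -36.2]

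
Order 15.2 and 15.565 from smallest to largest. 15.2, 15.565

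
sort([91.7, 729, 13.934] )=[13.934, 91.7, 729]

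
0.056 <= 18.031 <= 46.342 True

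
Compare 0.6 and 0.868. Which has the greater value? 0.868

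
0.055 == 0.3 False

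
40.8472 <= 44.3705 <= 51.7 True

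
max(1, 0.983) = 1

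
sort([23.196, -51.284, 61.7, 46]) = [-51.284, 23.196, 46, 61.7]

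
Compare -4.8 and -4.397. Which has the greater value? -4.397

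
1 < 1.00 False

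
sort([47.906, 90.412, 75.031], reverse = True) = [90.412, 75.031, 47.906]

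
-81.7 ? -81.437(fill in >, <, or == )<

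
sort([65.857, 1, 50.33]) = [1, 50.33, 65.857]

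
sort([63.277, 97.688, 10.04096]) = [10.04096, 63.277, 97.688]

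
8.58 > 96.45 False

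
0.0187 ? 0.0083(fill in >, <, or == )>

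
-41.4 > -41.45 True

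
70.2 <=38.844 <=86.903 False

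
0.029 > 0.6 False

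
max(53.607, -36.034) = 53.607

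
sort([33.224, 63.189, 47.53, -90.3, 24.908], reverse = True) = [63.189, 47.53, 33.224, 24.908, -90.3]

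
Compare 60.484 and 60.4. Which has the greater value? 60.484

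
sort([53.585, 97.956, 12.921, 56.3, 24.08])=[12.921, 24.08, 53.585, 56.3, 97.956]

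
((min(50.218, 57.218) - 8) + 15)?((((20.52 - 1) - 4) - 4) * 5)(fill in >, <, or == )<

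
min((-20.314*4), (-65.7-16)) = -81.7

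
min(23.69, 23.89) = 23.69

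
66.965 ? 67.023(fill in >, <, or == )<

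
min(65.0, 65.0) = 65.0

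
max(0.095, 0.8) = 0.8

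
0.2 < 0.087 False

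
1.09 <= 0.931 False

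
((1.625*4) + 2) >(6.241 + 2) True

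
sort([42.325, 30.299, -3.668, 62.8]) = [-3.668, 30.299, 42.325, 62.8]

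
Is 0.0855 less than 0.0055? No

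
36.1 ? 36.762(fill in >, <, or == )<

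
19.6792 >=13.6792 True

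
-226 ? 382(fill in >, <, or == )<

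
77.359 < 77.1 False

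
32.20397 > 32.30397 False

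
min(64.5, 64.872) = 64.5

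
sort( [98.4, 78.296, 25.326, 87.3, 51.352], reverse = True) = [98.4, 87.3, 78.296, 51.352, 25.326]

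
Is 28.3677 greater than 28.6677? No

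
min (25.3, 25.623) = 25.3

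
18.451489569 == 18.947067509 False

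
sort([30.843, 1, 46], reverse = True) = [46, 30.843, 1]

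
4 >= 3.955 True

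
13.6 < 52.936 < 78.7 True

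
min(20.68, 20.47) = 20.47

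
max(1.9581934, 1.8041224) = 1.9581934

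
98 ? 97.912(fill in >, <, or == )>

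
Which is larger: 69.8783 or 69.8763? 69.8783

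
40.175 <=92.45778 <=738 True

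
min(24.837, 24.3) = 24.3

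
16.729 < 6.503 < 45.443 False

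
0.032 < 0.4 True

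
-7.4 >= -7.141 False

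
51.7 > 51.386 True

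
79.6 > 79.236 True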